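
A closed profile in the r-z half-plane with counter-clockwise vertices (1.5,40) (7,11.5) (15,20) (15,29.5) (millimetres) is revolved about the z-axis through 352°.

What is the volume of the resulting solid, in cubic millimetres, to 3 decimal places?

Volume = 10747.644 mm³

Profile (r,z), 4 vertices: (1.5,40) (7,11.5) (15,20) (15,29.5)
edge 0: (1.5,40)→(7,11.5)  cross = 1.5·11.5 − 7·40 = -262.7500; (r_i+r_j)·cross = 8.5·-262.7500 = -2233.3750
edge 1: (7,11.5)→(15,20)  cross = 7·20 − 15·11.5 = -32.5000; (r_i+r_j)·cross = 22·-32.5000 = -715.0000
edge 2: (15,20)→(15,29.5)  cross = 15·29.5 − 15·20 = 142.5000; (r_i+r_j)·cross = 30·142.5000 = 4275.0000
edge 3: (15,29.5)→(1.5,40)  cross = 15·40 − 1.5·29.5 = 555.7500; (r_i+r_j)·cross = 16.5·555.7500 = 9169.8750
Σcross = 403.0000 → A = |Σcross|/2 = 201.5000 mm²
Σ(r_i+r_j)·cross = 10496.5000 → first moment M = |Σ|/6 = 1749.4167
R_c = M/A = 1749.4167/201.5000 = 8.6820 mm
θ = 352° = 6.143559 rad
V = θ·R_c·A = 6.143559·8.6820·201.5000 = 10747.644 mm³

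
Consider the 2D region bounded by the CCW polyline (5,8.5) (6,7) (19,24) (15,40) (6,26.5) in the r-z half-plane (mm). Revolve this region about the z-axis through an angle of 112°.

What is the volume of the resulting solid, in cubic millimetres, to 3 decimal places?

Profile (r,z), 5 vertices: (5,8.5) (6,7) (19,24) (15,40) (6,26.5)
edge 0: (5,8.5)→(6,7)  cross = 5·7 − 6·8.5 = -16.0000; (r_i+r_j)·cross = 11·-16.0000 = -176.0000
edge 1: (6,7)→(19,24)  cross = 6·24 − 19·7 = 11.0000; (r_i+r_j)·cross = 25·11.0000 = 275.0000
edge 2: (19,24)→(15,40)  cross = 19·40 − 15·24 = 400.0000; (r_i+r_j)·cross = 34·400.0000 = 13600.0000
edge 3: (15,40)→(6,26.5)  cross = 15·26.5 − 6·40 = 157.5000; (r_i+r_j)·cross = 21·157.5000 = 3307.5000
edge 4: (6,26.5)→(5,8.5)  cross = 6·8.5 − 5·26.5 = -81.5000; (r_i+r_j)·cross = 11·-81.5000 = -896.5000
Σcross = 471.0000 → A = |Σcross|/2 = 235.5000 mm²
Σ(r_i+r_j)·cross = 16110.0000 → first moment M = |Σ|/6 = 2685.0000
R_c = M/A = 2685.0000/235.5000 = 11.4013 mm
θ = 112° = 1.954769 rad
V = θ·R_c·A = 1.954769·11.4013·235.5000 = 5248.554 mm³

Volume = 5248.554 mm³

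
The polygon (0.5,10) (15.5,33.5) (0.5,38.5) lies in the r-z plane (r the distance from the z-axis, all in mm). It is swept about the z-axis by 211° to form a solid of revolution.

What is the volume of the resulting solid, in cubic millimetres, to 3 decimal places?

Volume = 4329.409 mm³

Profile (r,z), 3 vertices: (0.5,10) (15.5,33.5) (0.5,38.5)
edge 0: (0.5,10)→(15.5,33.5)  cross = 0.5·33.5 − 15.5·10 = -138.2500; (r_i+r_j)·cross = 16·-138.2500 = -2212.0000
edge 1: (15.5,33.5)→(0.5,38.5)  cross = 15.5·38.5 − 0.5·33.5 = 580.0000; (r_i+r_j)·cross = 16·580.0000 = 9280.0000
edge 2: (0.5,38.5)→(0.5,10)  cross = 0.5·10 − 0.5·38.5 = -14.2500; (r_i+r_j)·cross = 1·-14.2500 = -14.2500
Σcross = 427.5000 → A = |Σcross|/2 = 213.7500 mm²
Σ(r_i+r_j)·cross = 7053.7500 → first moment M = |Σ|/6 = 1175.6250
R_c = M/A = 1175.6250/213.7500 = 5.5000 mm
θ = 211° = 3.682645 rad
V = θ·R_c·A = 3.682645·5.5000·213.7500 = 4329.409 mm³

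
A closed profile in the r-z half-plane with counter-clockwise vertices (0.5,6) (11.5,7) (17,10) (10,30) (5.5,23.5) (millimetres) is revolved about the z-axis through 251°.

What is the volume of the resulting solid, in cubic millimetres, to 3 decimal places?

Profile (r,z), 5 vertices: (0.5,6) (11.5,7) (17,10) (10,30) (5.5,23.5)
edge 0: (0.5,6)→(11.5,7)  cross = 0.5·7 − 11.5·6 = -65.5000; (r_i+r_j)·cross = 12·-65.5000 = -786.0000
edge 1: (11.5,7)→(17,10)  cross = 11.5·10 − 17·7 = -4.0000; (r_i+r_j)·cross = 28.5·-4.0000 = -114.0000
edge 2: (17,10)→(10,30)  cross = 17·30 − 10·10 = 410.0000; (r_i+r_j)·cross = 27·410.0000 = 11070.0000
edge 3: (10,30)→(5.5,23.5)  cross = 10·23.5 − 5.5·30 = 70.0000; (r_i+r_j)·cross = 15.5·70.0000 = 1085.0000
edge 4: (5.5,23.5)→(0.5,6)  cross = 5.5·6 − 0.5·23.5 = 21.2500; (r_i+r_j)·cross = 6·21.2500 = 127.5000
Σcross = 431.7500 → A = |Σcross|/2 = 215.8750 mm²
Σ(r_i+r_j)·cross = 11382.5000 → first moment M = |Σ|/6 = 1897.0833
R_c = M/A = 1897.0833/215.8750 = 8.7879 mm
θ = 251° = 4.380776 rad
V = θ·R_c·A = 4.380776·8.7879·215.8750 = 8310.698 mm³

Volume = 8310.698 mm³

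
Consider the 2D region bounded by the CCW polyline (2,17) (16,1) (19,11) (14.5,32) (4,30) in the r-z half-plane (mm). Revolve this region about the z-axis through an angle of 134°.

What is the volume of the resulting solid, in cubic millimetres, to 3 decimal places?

Profile (r,z), 5 vertices: (2,17) (16,1) (19,11) (14.5,32) (4,30)
edge 0: (2,17)→(16,1)  cross = 2·1 − 16·17 = -270.0000; (r_i+r_j)·cross = 18·-270.0000 = -4860.0000
edge 1: (16,1)→(19,11)  cross = 16·11 − 19·1 = 157.0000; (r_i+r_j)·cross = 35·157.0000 = 5495.0000
edge 2: (19,11)→(14.5,32)  cross = 19·32 − 14.5·11 = 448.5000; (r_i+r_j)·cross = 33.5·448.5000 = 15024.7500
edge 3: (14.5,32)→(4,30)  cross = 14.5·30 − 4·32 = 307.0000; (r_i+r_j)·cross = 18.5·307.0000 = 5679.5000
edge 4: (4,30)→(2,17)  cross = 4·17 − 2·30 = 8.0000; (r_i+r_j)·cross = 6·8.0000 = 48.0000
Σcross = 650.5000 → A = |Σcross|/2 = 325.2500 mm²
Σ(r_i+r_j)·cross = 21387.2500 → first moment M = |Σ|/6 = 3564.5417
R_c = M/A = 3564.5417/325.2500 = 10.9594 mm
θ = 134° = 2.338741 rad
V = θ·R_c·A = 2.338741·10.9594·325.2500 = 8336.540 mm³

Volume = 8336.540 mm³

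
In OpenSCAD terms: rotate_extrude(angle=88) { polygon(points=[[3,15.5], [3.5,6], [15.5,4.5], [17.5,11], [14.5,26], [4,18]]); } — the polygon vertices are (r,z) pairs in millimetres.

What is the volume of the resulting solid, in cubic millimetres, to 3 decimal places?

Volume = 3517.411 mm³

Profile (r,z), 6 vertices: (3,15.5) (3.5,6) (15.5,4.5) (17.5,11) (14.5,26) (4,18)
edge 0: (3,15.5)→(3.5,6)  cross = 3·6 − 3.5·15.5 = -36.2500; (r_i+r_j)·cross = 6.5·-36.2500 = -235.6250
edge 1: (3.5,6)→(15.5,4.5)  cross = 3.5·4.5 − 15.5·6 = -77.2500; (r_i+r_j)·cross = 19·-77.2500 = -1467.7500
edge 2: (15.5,4.5)→(17.5,11)  cross = 15.5·11 − 17.5·4.5 = 91.7500; (r_i+r_j)·cross = 33·91.7500 = 3027.7500
edge 3: (17.5,11)→(14.5,26)  cross = 17.5·26 − 14.5·11 = 295.5000; (r_i+r_j)·cross = 32·295.5000 = 9456.0000
edge 4: (14.5,26)→(4,18)  cross = 14.5·18 − 4·26 = 157.0000; (r_i+r_j)·cross = 18.5·157.0000 = 2904.5000
edge 5: (4,18)→(3,15.5)  cross = 4·15.5 − 3·18 = 8.0000; (r_i+r_j)·cross = 7·8.0000 = 56.0000
Σcross = 438.7500 → A = |Σcross|/2 = 219.3750 mm²
Σ(r_i+r_j)·cross = 13740.8750 → first moment M = |Σ|/6 = 2290.1458
R_c = M/A = 2290.1458/219.3750 = 10.4394 mm
θ = 88° = 1.535890 rad
V = θ·R_c·A = 1.535890·10.4394·219.3750 = 3517.411 mm³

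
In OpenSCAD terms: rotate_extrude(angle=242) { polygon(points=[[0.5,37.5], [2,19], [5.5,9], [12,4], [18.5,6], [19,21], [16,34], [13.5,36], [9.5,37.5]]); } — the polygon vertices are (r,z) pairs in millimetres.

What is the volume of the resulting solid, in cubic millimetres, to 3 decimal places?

Profile (r,z), 9 vertices: (0.5,37.5) (2,19) (5.5,9) (12,4) (18.5,6) (19,21) (16,34) (13.5,36) (9.5,37.5)
edge 0: (0.5,37.5)→(2,19)  cross = 0.5·19 − 2·37.5 = -65.5000; (r_i+r_j)·cross = 2.5·-65.5000 = -163.7500
edge 1: (2,19)→(5.5,9)  cross = 2·9 − 5.5·19 = -86.5000; (r_i+r_j)·cross = 7.5·-86.5000 = -648.7500
edge 2: (5.5,9)→(12,4)  cross = 5.5·4 − 12·9 = -86.0000; (r_i+r_j)·cross = 17.5·-86.0000 = -1505.0000
edge 3: (12,4)→(18.5,6)  cross = 12·6 − 18.5·4 = -2.0000; (r_i+r_j)·cross = 30.5·-2.0000 = -61.0000
edge 4: (18.5,6)→(19,21)  cross = 18.5·21 − 19·6 = 274.5000; (r_i+r_j)·cross = 37.5·274.5000 = 10293.7500
edge 5: (19,21)→(16,34)  cross = 19·34 − 16·21 = 310.0000; (r_i+r_j)·cross = 35·310.0000 = 10850.0000
edge 6: (16,34)→(13.5,36)  cross = 16·36 − 13.5·34 = 117.0000; (r_i+r_j)·cross = 29.5·117.0000 = 3451.5000
edge 7: (13.5,36)→(9.5,37.5)  cross = 13.5·37.5 − 9.5·36 = 164.2500; (r_i+r_j)·cross = 23·164.2500 = 3777.7500
edge 8: (9.5,37.5)→(0.5,37.5)  cross = 9.5·37.5 − 0.5·37.5 = 337.5000; (r_i+r_j)·cross = 10·337.5000 = 3375.0000
Σcross = 963.2500 → A = |Σcross|/2 = 481.6250 mm²
Σ(r_i+r_j)·cross = 29369.5000 → first moment M = |Σ|/6 = 4894.9167
R_c = M/A = 4894.9167/481.6250 = 10.1633 mm
θ = 242° = 4.223697 rad
V = θ·R_c·A = 4.223697·10.1633·481.6250 = 20674.644 mm³

Volume = 20674.644 mm³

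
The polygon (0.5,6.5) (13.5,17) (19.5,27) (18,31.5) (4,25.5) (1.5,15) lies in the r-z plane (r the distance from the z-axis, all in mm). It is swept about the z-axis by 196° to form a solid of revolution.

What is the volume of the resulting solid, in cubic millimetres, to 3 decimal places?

Profile (r,z), 6 vertices: (0.5,6.5) (13.5,17) (19.5,27) (18,31.5) (4,25.5) (1.5,15)
edge 0: (0.5,6.5)→(13.5,17)  cross = 0.5·17 − 13.5·6.5 = -79.2500; (r_i+r_j)·cross = 14·-79.2500 = -1109.5000
edge 1: (13.5,17)→(19.5,27)  cross = 13.5·27 − 19.5·17 = 33.0000; (r_i+r_j)·cross = 33·33.0000 = 1089.0000
edge 2: (19.5,27)→(18,31.5)  cross = 19.5·31.5 − 18·27 = 128.2500; (r_i+r_j)·cross = 37.5·128.2500 = 4809.3750
edge 3: (18,31.5)→(4,25.5)  cross = 18·25.5 − 4·31.5 = 333.0000; (r_i+r_j)·cross = 22·333.0000 = 7326.0000
edge 4: (4,25.5)→(1.5,15)  cross = 4·15 − 1.5·25.5 = 21.7500; (r_i+r_j)·cross = 5.5·21.7500 = 119.6250
edge 5: (1.5,15)→(0.5,6.5)  cross = 1.5·6.5 − 0.5·15 = 2.2500; (r_i+r_j)·cross = 2·2.2500 = 4.5000
Σcross = 439.0000 → A = |Σcross|/2 = 219.5000 mm²
Σ(r_i+r_j)·cross = 12239.0000 → first moment M = |Σ|/6 = 2039.8333
R_c = M/A = 2039.8333/219.5000 = 9.2931 mm
θ = 196° = 3.420845 rad
V = θ·R_c·A = 3.420845·9.2931·219.5000 = 6977.954 mm³

Volume = 6977.954 mm³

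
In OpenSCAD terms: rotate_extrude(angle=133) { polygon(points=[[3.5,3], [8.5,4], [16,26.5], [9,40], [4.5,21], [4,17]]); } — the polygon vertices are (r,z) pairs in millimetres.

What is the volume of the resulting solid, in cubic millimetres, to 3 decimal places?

Profile (r,z), 6 vertices: (3.5,3) (8.5,4) (16,26.5) (9,40) (4.5,21) (4,17)
edge 0: (3.5,3)→(8.5,4)  cross = 3.5·4 − 8.5·3 = -11.5000; (r_i+r_j)·cross = 12·-11.5000 = -138.0000
edge 1: (8.5,4)→(16,26.5)  cross = 8.5·26.5 − 16·4 = 161.2500; (r_i+r_j)·cross = 24.5·161.2500 = 3950.6250
edge 2: (16,26.5)→(9,40)  cross = 16·40 − 9·26.5 = 401.5000; (r_i+r_j)·cross = 25·401.5000 = 10037.5000
edge 3: (9,40)→(4.5,21)  cross = 9·21 − 4.5·40 = 9.0000; (r_i+r_j)·cross = 13.5·9.0000 = 121.5000
edge 4: (4.5,21)→(4,17)  cross = 4.5·17 − 4·21 = -7.5000; (r_i+r_j)·cross = 8.5·-7.5000 = -63.7500
edge 5: (4,17)→(3.5,3)  cross = 4·3 − 3.5·17 = -47.5000; (r_i+r_j)·cross = 7.5·-47.5000 = -356.2500
Σcross = 505.2500 → A = |Σcross|/2 = 252.6250 mm²
Σ(r_i+r_j)·cross = 13551.6250 → first moment M = |Σ|/6 = 2258.6042
R_c = M/A = 2258.6042/252.6250 = 8.9405 mm
θ = 133° = 2.321288 rad
V = θ·R_c·A = 2.321288·8.9405·252.6250 = 5242.871 mm³

Volume = 5242.871 mm³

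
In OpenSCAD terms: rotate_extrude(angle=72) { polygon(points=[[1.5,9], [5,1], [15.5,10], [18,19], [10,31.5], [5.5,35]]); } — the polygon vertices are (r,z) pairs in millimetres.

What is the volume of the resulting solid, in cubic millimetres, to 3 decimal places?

Profile (r,z), 6 vertices: (1.5,9) (5,1) (15.5,10) (18,19) (10,31.5) (5.5,35)
edge 0: (1.5,9)→(5,1)  cross = 1.5·1 − 5·9 = -43.5000; (r_i+r_j)·cross = 6.5·-43.5000 = -282.7500
edge 1: (5,1)→(15.5,10)  cross = 5·10 − 15.5·1 = 34.5000; (r_i+r_j)·cross = 20.5·34.5000 = 707.2500
edge 2: (15.5,10)→(18,19)  cross = 15.5·19 − 18·10 = 114.5000; (r_i+r_j)·cross = 33.5·114.5000 = 3835.7500
edge 3: (18,19)→(10,31.5)  cross = 18·31.5 − 10·19 = 377.0000; (r_i+r_j)·cross = 28·377.0000 = 10556.0000
edge 4: (10,31.5)→(5.5,35)  cross = 10·35 − 5.5·31.5 = 176.7500; (r_i+r_j)·cross = 15.5·176.7500 = 2739.6250
edge 5: (5.5,35)→(1.5,9)  cross = 5.5·9 − 1.5·35 = -3.0000; (r_i+r_j)·cross = 7·-3.0000 = -21.0000
Σcross = 656.2500 → A = |Σcross|/2 = 328.1250 mm²
Σ(r_i+r_j)·cross = 17534.8750 → first moment M = |Σ|/6 = 2922.4792
R_c = M/A = 2922.4792/328.1250 = 8.9066 mm
θ = 72° = 1.256637 rad
V = θ·R_c·A = 1.256637·8.9066·328.1250 = 3672.496 mm³

Volume = 3672.496 mm³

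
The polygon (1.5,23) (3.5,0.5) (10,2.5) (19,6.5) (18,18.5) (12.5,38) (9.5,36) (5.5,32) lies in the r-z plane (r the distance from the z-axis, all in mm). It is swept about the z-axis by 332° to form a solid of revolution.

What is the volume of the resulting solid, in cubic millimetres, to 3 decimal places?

Profile (r,z), 8 vertices: (1.5,23) (3.5,0.5) (10,2.5) (19,6.5) (18,18.5) (12.5,38) (9.5,36) (5.5,32)
edge 0: (1.5,23)→(3.5,0.5)  cross = 1.5·0.5 − 3.5·23 = -79.7500; (r_i+r_j)·cross = 5·-79.7500 = -398.7500
edge 1: (3.5,0.5)→(10,2.5)  cross = 3.5·2.5 − 10·0.5 = 3.7500; (r_i+r_j)·cross = 13.5·3.7500 = 50.6250
edge 2: (10,2.5)→(19,6.5)  cross = 10·6.5 − 19·2.5 = 17.5000; (r_i+r_j)·cross = 29·17.5000 = 507.5000
edge 3: (19,6.5)→(18,18.5)  cross = 19·18.5 − 18·6.5 = 234.5000; (r_i+r_j)·cross = 37·234.5000 = 8676.5000
edge 4: (18,18.5)→(12.5,38)  cross = 18·38 − 12.5·18.5 = 452.7500; (r_i+r_j)·cross = 30.5·452.7500 = 13808.8750
edge 5: (12.5,38)→(9.5,36)  cross = 12.5·36 − 9.5·38 = 89.0000; (r_i+r_j)·cross = 22·89.0000 = 1958.0000
edge 6: (9.5,36)→(5.5,32)  cross = 9.5·32 − 5.5·36 = 106.0000; (r_i+r_j)·cross = 15·106.0000 = 1590.0000
edge 7: (5.5,32)→(1.5,23)  cross = 5.5·23 − 1.5·32 = 78.5000; (r_i+r_j)·cross = 7·78.5000 = 549.5000
Σcross = 902.2500 → A = |Σcross|/2 = 451.1250 mm²
Σ(r_i+r_j)·cross = 26742.2500 → first moment M = |Σ|/6 = 4457.0417
R_c = M/A = 4457.0417/451.1250 = 9.8798 mm
θ = 332° = 5.794493 rad
V = θ·R_c·A = 5.794493·9.8798·451.1250 = 25826.297 mm³

Volume = 25826.297 mm³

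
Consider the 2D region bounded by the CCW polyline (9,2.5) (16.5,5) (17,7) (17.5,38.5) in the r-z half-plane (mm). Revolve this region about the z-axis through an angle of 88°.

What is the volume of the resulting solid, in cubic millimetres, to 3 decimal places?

Profile (r,z), 4 vertices: (9,2.5) (16.5,5) (17,7) (17.5,38.5)
edge 0: (9,2.5)→(16.5,5)  cross = 9·5 − 16.5·2.5 = 3.7500; (r_i+r_j)·cross = 25.5·3.7500 = 95.6250
edge 1: (16.5,5)→(17,7)  cross = 16.5·7 − 17·5 = 30.5000; (r_i+r_j)·cross = 33.5·30.5000 = 1021.7500
edge 2: (17,7)→(17.5,38.5)  cross = 17·38.5 − 17.5·7 = 532.0000; (r_i+r_j)·cross = 34.5·532.0000 = 18354.0000
edge 3: (17.5,38.5)→(9,2.5)  cross = 17.5·2.5 − 9·38.5 = -302.7500; (r_i+r_j)·cross = 26.5·-302.7500 = -8022.8750
Σcross = 263.5000 → A = |Σcross|/2 = 131.7500 mm²
Σ(r_i+r_j)·cross = 11448.5000 → first moment M = |Σ|/6 = 1908.0833
R_c = M/A = 1908.0833/131.7500 = 14.4826 mm
θ = 88° = 1.535890 rad
V = θ·R_c·A = 1.535890·14.4826·131.7500 = 2930.606 mm³

Volume = 2930.606 mm³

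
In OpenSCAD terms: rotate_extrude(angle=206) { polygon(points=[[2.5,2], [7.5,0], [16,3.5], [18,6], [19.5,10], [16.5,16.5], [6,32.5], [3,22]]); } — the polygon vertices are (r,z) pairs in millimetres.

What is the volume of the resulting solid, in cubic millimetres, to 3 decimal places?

Profile (r,z), 8 vertices: (2.5,2) (7.5,0) (16,3.5) (18,6) (19.5,10) (16.5,16.5) (6,32.5) (3,22)
edge 0: (2.5,2)→(7.5,0)  cross = 2.5·0 − 7.5·2 = -15.0000; (r_i+r_j)·cross = 10·-15.0000 = -150.0000
edge 1: (7.5,0)→(16,3.5)  cross = 7.5·3.5 − 16·0 = 26.2500; (r_i+r_j)·cross = 23.5·26.2500 = 616.8750
edge 2: (16,3.5)→(18,6)  cross = 16·6 − 18·3.5 = 33.0000; (r_i+r_j)·cross = 34·33.0000 = 1122.0000
edge 3: (18,6)→(19.5,10)  cross = 18·10 − 19.5·6 = 63.0000; (r_i+r_j)·cross = 37.5·63.0000 = 2362.5000
edge 4: (19.5,10)→(16.5,16.5)  cross = 19.5·16.5 − 16.5·10 = 156.7500; (r_i+r_j)·cross = 36·156.7500 = 5643.0000
edge 5: (16.5,16.5)→(6,32.5)  cross = 16.5·32.5 − 6·16.5 = 437.2500; (r_i+r_j)·cross = 22.5·437.2500 = 9838.1250
edge 6: (6,32.5)→(3,22)  cross = 6·22 − 3·32.5 = 34.5000; (r_i+r_j)·cross = 9·34.5000 = 310.5000
edge 7: (3,22)→(2.5,2)  cross = 3·2 − 2.5·22 = -49.0000; (r_i+r_j)·cross = 5.5·-49.0000 = -269.5000
Σcross = 686.7500 → A = |Σcross|/2 = 343.3750 mm²
Σ(r_i+r_j)·cross = 19473.5000 → first moment M = |Σ|/6 = 3245.5833
R_c = M/A = 3245.5833/343.3750 = 9.4520 mm
θ = 206° = 3.595378 rad
V = θ·R_c·A = 3.595378·9.4520·343.3750 = 11669.100 mm³

Volume = 11669.100 mm³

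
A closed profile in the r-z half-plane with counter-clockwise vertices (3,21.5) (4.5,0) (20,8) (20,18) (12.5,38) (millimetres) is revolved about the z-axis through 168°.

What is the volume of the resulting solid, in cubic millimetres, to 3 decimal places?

Profile (r,z), 5 vertices: (3,21.5) (4.5,0) (20,8) (20,18) (12.5,38)
edge 0: (3,21.5)→(4.5,0)  cross = 3·0 − 4.5·21.5 = -96.7500; (r_i+r_j)·cross = 7.5·-96.7500 = -725.6250
edge 1: (4.5,0)→(20,8)  cross = 4.5·8 − 20·0 = 36.0000; (r_i+r_j)·cross = 24.5·36.0000 = 882.0000
edge 2: (20,8)→(20,18)  cross = 20·18 − 20·8 = 200.0000; (r_i+r_j)·cross = 40·200.0000 = 8000.0000
edge 3: (20,18)→(12.5,38)  cross = 20·38 − 12.5·18 = 535.0000; (r_i+r_j)·cross = 32.5·535.0000 = 17387.5000
edge 4: (12.5,38)→(3,21.5)  cross = 12.5·21.5 − 3·38 = 154.7500; (r_i+r_j)·cross = 15.5·154.7500 = 2398.6250
Σcross = 829.0000 → A = |Σcross|/2 = 414.5000 mm²
Σ(r_i+r_j)·cross = 27942.5000 → first moment M = |Σ|/6 = 4657.0833
R_c = M/A = 4657.0833/414.5000 = 11.2354 mm
θ = 168° = 2.932153 rad
V = θ·R_c·A = 2.932153·11.2354·414.5000 = 13655.282 mm³

Volume = 13655.282 mm³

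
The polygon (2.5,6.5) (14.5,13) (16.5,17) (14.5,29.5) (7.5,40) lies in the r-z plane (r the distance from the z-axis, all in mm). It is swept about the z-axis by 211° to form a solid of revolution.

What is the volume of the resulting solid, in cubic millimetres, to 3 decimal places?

Volume = 9065.444 mm³

Profile (r,z), 5 vertices: (2.5,6.5) (14.5,13) (16.5,17) (14.5,29.5) (7.5,40)
edge 0: (2.5,6.5)→(14.5,13)  cross = 2.5·13 − 14.5·6.5 = -61.7500; (r_i+r_j)·cross = 17·-61.7500 = -1049.7500
edge 1: (14.5,13)→(16.5,17)  cross = 14.5·17 − 16.5·13 = 32.0000; (r_i+r_j)·cross = 31·32.0000 = 992.0000
edge 2: (16.5,17)→(14.5,29.5)  cross = 16.5·29.5 − 14.5·17 = 240.2500; (r_i+r_j)·cross = 31·240.2500 = 7447.7500
edge 3: (14.5,29.5)→(7.5,40)  cross = 14.5·40 − 7.5·29.5 = 358.7500; (r_i+r_j)·cross = 22·358.7500 = 7892.5000
edge 4: (7.5,40)→(2.5,6.5)  cross = 7.5·6.5 − 2.5·40 = -51.2500; (r_i+r_j)·cross = 10·-51.2500 = -512.5000
Σcross = 518.0000 → A = |Σcross|/2 = 259.0000 mm²
Σ(r_i+r_j)·cross = 14770.0000 → first moment M = |Σ|/6 = 2461.6667
R_c = M/A = 2461.6667/259.0000 = 9.5045 mm
θ = 211° = 3.682645 rad
V = θ·R_c·A = 3.682645·9.5045·259.0000 = 9065.444 mm³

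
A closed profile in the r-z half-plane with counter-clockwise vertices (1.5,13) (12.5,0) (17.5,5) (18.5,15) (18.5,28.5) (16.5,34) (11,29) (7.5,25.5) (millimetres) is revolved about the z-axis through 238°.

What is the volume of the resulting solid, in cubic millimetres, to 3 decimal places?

Volume = 17369.811 mm³

Profile (r,z), 8 vertices: (1.5,13) (12.5,0) (17.5,5) (18.5,15) (18.5,28.5) (16.5,34) (11,29) (7.5,25.5)
edge 0: (1.5,13)→(12.5,0)  cross = 1.5·0 − 12.5·13 = -162.5000; (r_i+r_j)·cross = 14·-162.5000 = -2275.0000
edge 1: (12.5,0)→(17.5,5)  cross = 12.5·5 − 17.5·0 = 62.5000; (r_i+r_j)·cross = 30·62.5000 = 1875.0000
edge 2: (17.5,5)→(18.5,15)  cross = 17.5·15 − 18.5·5 = 170.0000; (r_i+r_j)·cross = 36·170.0000 = 6120.0000
edge 3: (18.5,15)→(18.5,28.5)  cross = 18.5·28.5 − 18.5·15 = 249.7500; (r_i+r_j)·cross = 37·249.7500 = 9240.7500
edge 4: (18.5,28.5)→(16.5,34)  cross = 18.5·34 − 16.5·28.5 = 158.7500; (r_i+r_j)·cross = 35·158.7500 = 5556.2500
edge 5: (16.5,34)→(11,29)  cross = 16.5·29 − 11·34 = 104.5000; (r_i+r_j)·cross = 27.5·104.5000 = 2873.7500
edge 6: (11,29)→(7.5,25.5)  cross = 11·25.5 − 7.5·29 = 63.0000; (r_i+r_j)·cross = 18.5·63.0000 = 1165.5000
edge 7: (7.5,25.5)→(1.5,13)  cross = 7.5·13 − 1.5·25.5 = 59.2500; (r_i+r_j)·cross = 9·59.2500 = 533.2500
Σcross = 705.2500 → A = |Σcross|/2 = 352.6250 mm²
Σ(r_i+r_j)·cross = 25089.5000 → first moment M = |Σ|/6 = 4181.5833
R_c = M/A = 4181.5833/352.6250 = 11.8584 mm
θ = 238° = 4.153884 rad
V = θ·R_c·A = 4.153884·11.8584·352.6250 = 17369.811 mm³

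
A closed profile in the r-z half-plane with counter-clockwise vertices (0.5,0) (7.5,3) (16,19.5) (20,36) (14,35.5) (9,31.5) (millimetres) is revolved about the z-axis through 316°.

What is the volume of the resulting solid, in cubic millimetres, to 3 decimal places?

Profile (r,z), 6 vertices: (0.5,0) (7.5,3) (16,19.5) (20,36) (14,35.5) (9,31.5)
edge 0: (0.5,0)→(7.5,3)  cross = 0.5·3 − 7.5·0 = 1.5000; (r_i+r_j)·cross = 8·1.5000 = 12.0000
edge 1: (7.5,3)→(16,19.5)  cross = 7.5·19.5 − 16·3 = 98.2500; (r_i+r_j)·cross = 23.5·98.2500 = 2308.8750
edge 2: (16,19.5)→(20,36)  cross = 16·36 − 20·19.5 = 186.0000; (r_i+r_j)·cross = 36·186.0000 = 6696.0000
edge 3: (20,36)→(14,35.5)  cross = 20·35.5 − 14·36 = 206.0000; (r_i+r_j)·cross = 34·206.0000 = 7004.0000
edge 4: (14,35.5)→(9,31.5)  cross = 14·31.5 − 9·35.5 = 121.5000; (r_i+r_j)·cross = 23·121.5000 = 2794.5000
edge 5: (9,31.5)→(0.5,0)  cross = 9·0 − 0.5·31.5 = -15.7500; (r_i+r_j)·cross = 9.5·-15.7500 = -149.6250
Σcross = 597.5000 → A = |Σcross|/2 = 298.7500 mm²
Σ(r_i+r_j)·cross = 18665.7500 → first moment M = |Σ|/6 = 3110.9583
R_c = M/A = 3110.9583/298.7500 = 10.4132 mm
θ = 316° = 5.515240 rad
V = θ·R_c·A = 5.515240·10.4132·298.7500 = 17157.683 mm³

Volume = 17157.683 mm³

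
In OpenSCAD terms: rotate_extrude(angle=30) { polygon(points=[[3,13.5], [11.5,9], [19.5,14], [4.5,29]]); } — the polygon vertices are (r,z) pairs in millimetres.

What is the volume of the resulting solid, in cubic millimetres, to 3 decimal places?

Profile (r,z), 4 vertices: (3,13.5) (11.5,9) (19.5,14) (4.5,29)
edge 0: (3,13.5)→(11.5,9)  cross = 3·9 − 11.5·13.5 = -128.2500; (r_i+r_j)·cross = 14.5·-128.2500 = -1859.6250
edge 1: (11.5,9)→(19.5,14)  cross = 11.5·14 − 19.5·9 = -14.5000; (r_i+r_j)·cross = 31·-14.5000 = -449.5000
edge 2: (19.5,14)→(4.5,29)  cross = 19.5·29 − 4.5·14 = 502.5000; (r_i+r_j)·cross = 24·502.5000 = 12060.0000
edge 3: (4.5,29)→(3,13.5)  cross = 4.5·13.5 − 3·29 = -26.2500; (r_i+r_j)·cross = 7.5·-26.2500 = -196.8750
Σcross = 333.5000 → A = |Σcross|/2 = 166.7500 mm²
Σ(r_i+r_j)·cross = 9554.0000 → first moment M = |Σ|/6 = 1592.3333
R_c = M/A = 1592.3333/166.7500 = 9.5492 mm
θ = 30° = 0.523599 rad
V = θ·R_c·A = 0.523599·9.5492·166.7500 = 833.744 mm³

Volume = 833.744 mm³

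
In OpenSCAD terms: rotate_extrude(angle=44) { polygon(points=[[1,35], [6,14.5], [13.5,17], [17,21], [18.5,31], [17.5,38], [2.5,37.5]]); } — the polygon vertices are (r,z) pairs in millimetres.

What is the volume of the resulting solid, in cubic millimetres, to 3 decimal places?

Profile (r,z), 7 vertices: (1,35) (6,14.5) (13.5,17) (17,21) (18.5,31) (17.5,38) (2.5,37.5)
edge 0: (1,35)→(6,14.5)  cross = 1·14.5 − 6·35 = -195.5000; (r_i+r_j)·cross = 7·-195.5000 = -1368.5000
edge 1: (6,14.5)→(13.5,17)  cross = 6·17 − 13.5·14.5 = -93.7500; (r_i+r_j)·cross = 19.5·-93.7500 = -1828.1250
edge 2: (13.5,17)→(17,21)  cross = 13.5·21 − 17·17 = -5.5000; (r_i+r_j)·cross = 30.5·-5.5000 = -167.7500
edge 3: (17,21)→(18.5,31)  cross = 17·31 − 18.5·21 = 138.5000; (r_i+r_j)·cross = 35.5·138.5000 = 4916.7500
edge 4: (18.5,31)→(17.5,38)  cross = 18.5·38 − 17.5·31 = 160.5000; (r_i+r_j)·cross = 36·160.5000 = 5778.0000
edge 5: (17.5,38)→(2.5,37.5)  cross = 17.5·37.5 − 2.5·38 = 561.2500; (r_i+r_j)·cross = 20·561.2500 = 11225.0000
edge 6: (2.5,37.5)→(1,35)  cross = 2.5·35 − 1·37.5 = 50.0000; (r_i+r_j)·cross = 3.5·50.0000 = 175.0000
Σcross = 615.5000 → A = |Σcross|/2 = 307.7500 mm²
Σ(r_i+r_j)·cross = 18730.3750 → first moment M = |Σ|/6 = 3121.7292
R_c = M/A = 3121.7292/307.7500 = 10.1437 mm
θ = 44° = 0.767945 rad
V = θ·R_c·A = 0.767945·10.1437·307.7500 = 2397.316 mm³

Volume = 2397.316 mm³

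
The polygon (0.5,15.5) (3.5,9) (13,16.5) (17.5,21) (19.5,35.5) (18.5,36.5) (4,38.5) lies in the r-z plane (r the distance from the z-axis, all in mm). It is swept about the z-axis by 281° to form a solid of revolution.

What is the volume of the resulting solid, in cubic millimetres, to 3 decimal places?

Profile (r,z), 7 vertices: (0.5,15.5) (3.5,9) (13,16.5) (17.5,21) (19.5,35.5) (18.5,36.5) (4,38.5)
edge 0: (0.5,15.5)→(3.5,9)  cross = 0.5·9 − 3.5·15.5 = -49.7500; (r_i+r_j)·cross = 4·-49.7500 = -199.0000
edge 1: (3.5,9)→(13,16.5)  cross = 3.5·16.5 − 13·9 = -59.2500; (r_i+r_j)·cross = 16.5·-59.2500 = -977.6250
edge 2: (13,16.5)→(17.5,21)  cross = 13·21 − 17.5·16.5 = -15.7500; (r_i+r_j)·cross = 30.5·-15.7500 = -480.3750
edge 3: (17.5,21)→(19.5,35.5)  cross = 17.5·35.5 − 19.5·21 = 211.7500; (r_i+r_j)·cross = 37·211.7500 = 7834.7500
edge 4: (19.5,35.5)→(18.5,36.5)  cross = 19.5·36.5 − 18.5·35.5 = 55.0000; (r_i+r_j)·cross = 38·55.0000 = 2090.0000
edge 5: (18.5,36.5)→(4,38.5)  cross = 18.5·38.5 − 4·36.5 = 566.2500; (r_i+r_j)·cross = 22.5·566.2500 = 12740.6250
edge 6: (4,38.5)→(0.5,15.5)  cross = 4·15.5 − 0.5·38.5 = 42.7500; (r_i+r_j)·cross = 4.5·42.7500 = 192.3750
Σcross = 751.0000 → A = |Σcross|/2 = 375.5000 mm²
Σ(r_i+r_j)·cross = 21200.7500 → first moment M = |Σ|/6 = 3533.4583
R_c = M/A = 3533.4583/375.5000 = 9.4100 mm
θ = 281° = 4.904375 rad
V = θ·R_c·A = 4.904375·9.4100·375.5000 = 17329.405 mm³

Volume = 17329.405 mm³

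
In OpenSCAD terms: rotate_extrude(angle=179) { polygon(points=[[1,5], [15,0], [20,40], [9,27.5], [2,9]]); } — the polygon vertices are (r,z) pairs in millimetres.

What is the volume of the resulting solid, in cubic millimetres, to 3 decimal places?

Volume = 13329.141 mm³

Profile (r,z), 5 vertices: (1,5) (15,0) (20,40) (9,27.5) (2,9)
edge 0: (1,5)→(15,0)  cross = 1·0 − 15·5 = -75.0000; (r_i+r_j)·cross = 16·-75.0000 = -1200.0000
edge 1: (15,0)→(20,40)  cross = 15·40 − 20·0 = 600.0000; (r_i+r_j)·cross = 35·600.0000 = 21000.0000
edge 2: (20,40)→(9,27.5)  cross = 20·27.5 − 9·40 = 190.0000; (r_i+r_j)·cross = 29·190.0000 = 5510.0000
edge 3: (9,27.5)→(2,9)  cross = 9·9 − 2·27.5 = 26.0000; (r_i+r_j)·cross = 11·26.0000 = 286.0000
edge 4: (2,9)→(1,5)  cross = 2·5 − 1·9 = 1.0000; (r_i+r_j)·cross = 3·1.0000 = 3.0000
Σcross = 742.0000 → A = |Σcross|/2 = 371.0000 mm²
Σ(r_i+r_j)·cross = 25599.0000 → first moment M = |Σ|/6 = 4266.5000
R_c = M/A = 4266.5000/371.0000 = 11.5000 mm
θ = 179° = 3.124139 rad
V = θ·R_c·A = 3.124139·11.5000·371.0000 = 13329.141 mm³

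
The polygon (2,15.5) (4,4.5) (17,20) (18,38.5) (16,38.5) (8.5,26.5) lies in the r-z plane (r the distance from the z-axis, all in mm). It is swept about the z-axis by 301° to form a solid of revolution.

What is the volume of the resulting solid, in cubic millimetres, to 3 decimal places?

Volume = 13902.575 mm³

Profile (r,z), 6 vertices: (2,15.5) (4,4.5) (17,20) (18,38.5) (16,38.5) (8.5,26.5)
edge 0: (2,15.5)→(4,4.5)  cross = 2·4.5 − 4·15.5 = -53.0000; (r_i+r_j)·cross = 6·-53.0000 = -318.0000
edge 1: (4,4.5)→(17,20)  cross = 4·20 − 17·4.5 = 3.5000; (r_i+r_j)·cross = 21·3.5000 = 73.5000
edge 2: (17,20)→(18,38.5)  cross = 17·38.5 − 18·20 = 294.5000; (r_i+r_j)·cross = 35·294.5000 = 10307.5000
edge 3: (18,38.5)→(16,38.5)  cross = 18·38.5 − 16·38.5 = 77.0000; (r_i+r_j)·cross = 34·77.0000 = 2618.0000
edge 4: (16,38.5)→(8.5,26.5)  cross = 16·26.5 − 8.5·38.5 = 96.7500; (r_i+r_j)·cross = 24.5·96.7500 = 2370.3750
edge 5: (8.5,26.5)→(2,15.5)  cross = 8.5·15.5 − 2·26.5 = 78.7500; (r_i+r_j)·cross = 10.5·78.7500 = 826.8750
Σcross = 497.5000 → A = |Σcross|/2 = 248.7500 mm²
Σ(r_i+r_j)·cross = 15878.2500 → first moment M = |Σ|/6 = 2646.3750
R_c = M/A = 2646.3750/248.7500 = 10.6387 mm
θ = 301° = 5.253441 rad
V = θ·R_c·A = 5.253441·10.6387·248.7500 = 13902.575 mm³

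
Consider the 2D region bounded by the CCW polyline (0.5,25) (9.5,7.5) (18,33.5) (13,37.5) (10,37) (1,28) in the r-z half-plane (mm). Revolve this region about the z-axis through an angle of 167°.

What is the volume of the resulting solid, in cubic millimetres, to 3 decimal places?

Volume = 7410.078 mm³

Profile (r,z), 6 vertices: (0.5,25) (9.5,7.5) (18,33.5) (13,37.5) (10,37) (1,28)
edge 0: (0.5,25)→(9.5,7.5)  cross = 0.5·7.5 − 9.5·25 = -233.7500; (r_i+r_j)·cross = 10·-233.7500 = -2337.5000
edge 1: (9.5,7.5)→(18,33.5)  cross = 9.5·33.5 − 18·7.5 = 183.2500; (r_i+r_j)·cross = 27.5·183.2500 = 5039.3750
edge 2: (18,33.5)→(13,37.5)  cross = 18·37.5 − 13·33.5 = 239.5000; (r_i+r_j)·cross = 31·239.5000 = 7424.5000
edge 3: (13,37.5)→(10,37)  cross = 13·37 − 10·37.5 = 106.0000; (r_i+r_j)·cross = 23·106.0000 = 2438.0000
edge 4: (10,37)→(1,28)  cross = 10·28 − 1·37 = 243.0000; (r_i+r_j)·cross = 11·243.0000 = 2673.0000
edge 5: (1,28)→(0.5,25)  cross = 1·25 − 0.5·28 = 11.0000; (r_i+r_j)·cross = 1.5·11.0000 = 16.5000
Σcross = 549.0000 → A = |Σcross|/2 = 274.5000 mm²
Σ(r_i+r_j)·cross = 15253.8750 → first moment M = |Σ|/6 = 2542.3125
R_c = M/A = 2542.3125/274.5000 = 9.2616 mm
θ = 167° = 2.914700 rad
V = θ·R_c·A = 2.914700·9.2616·274.5000 = 7410.078 mm³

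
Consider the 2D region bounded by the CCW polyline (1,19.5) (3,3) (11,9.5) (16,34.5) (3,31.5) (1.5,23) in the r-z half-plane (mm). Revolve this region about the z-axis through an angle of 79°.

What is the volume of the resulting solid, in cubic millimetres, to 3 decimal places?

Profile (r,z), 6 vertices: (1,19.5) (3,3) (11,9.5) (16,34.5) (3,31.5) (1.5,23)
edge 0: (1,19.5)→(3,3)  cross = 1·3 − 3·19.5 = -55.5000; (r_i+r_j)·cross = 4·-55.5000 = -222.0000
edge 1: (3,3)→(11,9.5)  cross = 3·9.5 − 11·3 = -4.5000; (r_i+r_j)·cross = 14·-4.5000 = -63.0000
edge 2: (11,9.5)→(16,34.5)  cross = 11·34.5 − 16·9.5 = 227.5000; (r_i+r_j)·cross = 27·227.5000 = 6142.5000
edge 3: (16,34.5)→(3,31.5)  cross = 16·31.5 − 3·34.5 = 400.5000; (r_i+r_j)·cross = 19·400.5000 = 7609.5000
edge 4: (3,31.5)→(1.5,23)  cross = 3·23 − 1.5·31.5 = 21.7500; (r_i+r_j)·cross = 4.5·21.7500 = 97.8750
edge 5: (1.5,23)→(1,19.5)  cross = 1.5·19.5 − 1·23 = 6.2500; (r_i+r_j)·cross = 2.5·6.2500 = 15.6250
Σcross = 596.0000 → A = |Σcross|/2 = 298.0000 mm²
Σ(r_i+r_j)·cross = 13580.5000 → first moment M = |Σ|/6 = 2263.4167
R_c = M/A = 2263.4167/298.0000 = 7.5954 mm
θ = 79° = 1.378810 rad
V = θ·R_c·A = 1.378810·7.5954·298.0000 = 3120.822 mm³

Volume = 3120.822 mm³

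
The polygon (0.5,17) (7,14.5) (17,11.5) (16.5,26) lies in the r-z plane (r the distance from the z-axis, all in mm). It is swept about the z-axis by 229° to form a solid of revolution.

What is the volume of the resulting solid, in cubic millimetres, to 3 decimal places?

Volume = 5446.145 mm³

Profile (r,z), 4 vertices: (0.5,17) (7,14.5) (17,11.5) (16.5,26)
edge 0: (0.5,17)→(7,14.5)  cross = 0.5·14.5 − 7·17 = -111.7500; (r_i+r_j)·cross = 7.5·-111.7500 = -838.1250
edge 1: (7,14.5)→(17,11.5)  cross = 7·11.5 − 17·14.5 = -166.0000; (r_i+r_j)·cross = 24·-166.0000 = -3984.0000
edge 2: (17,11.5)→(16.5,26)  cross = 17·26 − 16.5·11.5 = 252.2500; (r_i+r_j)·cross = 33.5·252.2500 = 8450.3750
edge 3: (16.5,26)→(0.5,17)  cross = 16.5·17 − 0.5·26 = 267.5000; (r_i+r_j)·cross = 17·267.5000 = 4547.5000
Σcross = 242.0000 → A = |Σcross|/2 = 121.0000 mm²
Σ(r_i+r_j)·cross = 8175.7500 → first moment M = |Σ|/6 = 1362.6250
R_c = M/A = 1362.6250/121.0000 = 11.2614 mm
θ = 229° = 3.996804 rad
V = θ·R_c·A = 3.996804·11.2614·121.0000 = 5446.145 mm³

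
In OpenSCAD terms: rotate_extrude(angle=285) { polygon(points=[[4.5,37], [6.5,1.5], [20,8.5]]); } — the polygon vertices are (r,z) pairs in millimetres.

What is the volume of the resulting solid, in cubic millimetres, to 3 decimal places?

Profile (r,z), 3 vertices: (4.5,37) (6.5,1.5) (20,8.5)
edge 0: (4.5,37)→(6.5,1.5)  cross = 4.5·1.5 − 6.5·37 = -233.7500; (r_i+r_j)·cross = 11·-233.7500 = -2571.2500
edge 1: (6.5,1.5)→(20,8.5)  cross = 6.5·8.5 − 20·1.5 = 25.2500; (r_i+r_j)·cross = 26.5·25.2500 = 669.1250
edge 2: (20,8.5)→(4.5,37)  cross = 20·37 − 4.5·8.5 = 701.7500; (r_i+r_j)·cross = 24.5·701.7500 = 17192.8750
Σcross = 493.2500 → A = |Σcross|/2 = 246.6250 mm²
Σ(r_i+r_j)·cross = 15290.7500 → first moment M = |Σ|/6 = 2548.4583
R_c = M/A = 2548.4583/246.6250 = 10.3333 mm
θ = 285° = 4.974188 rad
V = θ·R_c·A = 4.974188·10.3333·246.6250 = 12676.512 mm³

Volume = 12676.512 mm³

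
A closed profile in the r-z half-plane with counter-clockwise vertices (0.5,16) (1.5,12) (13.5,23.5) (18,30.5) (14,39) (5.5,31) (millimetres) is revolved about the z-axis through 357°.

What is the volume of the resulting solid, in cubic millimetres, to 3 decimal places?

Volume = 11655.408 mm³

Profile (r,z), 6 vertices: (0.5,16) (1.5,12) (13.5,23.5) (18,30.5) (14,39) (5.5,31)
edge 0: (0.5,16)→(1.5,12)  cross = 0.5·12 − 1.5·16 = -18.0000; (r_i+r_j)·cross = 2·-18.0000 = -36.0000
edge 1: (1.5,12)→(13.5,23.5)  cross = 1.5·23.5 − 13.5·12 = -126.7500; (r_i+r_j)·cross = 15·-126.7500 = -1901.2500
edge 2: (13.5,23.5)→(18,30.5)  cross = 13.5·30.5 − 18·23.5 = -11.2500; (r_i+r_j)·cross = 31.5·-11.2500 = -354.3750
edge 3: (18,30.5)→(14,39)  cross = 18·39 − 14·30.5 = 275.0000; (r_i+r_j)·cross = 32·275.0000 = 8800.0000
edge 4: (14,39)→(5.5,31)  cross = 14·31 − 5.5·39 = 219.5000; (r_i+r_j)·cross = 19.5·219.5000 = 4280.2500
edge 5: (5.5,31)→(0.5,16)  cross = 5.5·16 − 0.5·31 = 72.5000; (r_i+r_j)·cross = 6·72.5000 = 435.0000
Σcross = 411.0000 → A = |Σcross|/2 = 205.5000 mm²
Σ(r_i+r_j)·cross = 11223.6250 → first moment M = |Σ|/6 = 1870.6042
R_c = M/A = 1870.6042/205.5000 = 9.1027 mm
θ = 357° = 6.230825 rad
V = θ·R_c·A = 6.230825·9.1027·205.5000 = 11655.408 mm³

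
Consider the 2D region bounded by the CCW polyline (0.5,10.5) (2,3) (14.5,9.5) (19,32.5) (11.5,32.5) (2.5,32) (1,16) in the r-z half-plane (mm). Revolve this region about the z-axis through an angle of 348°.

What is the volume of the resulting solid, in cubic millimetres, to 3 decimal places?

Volume = 21023.006 mm³

Profile (r,z), 7 vertices: (0.5,10.5) (2,3) (14.5,9.5) (19,32.5) (11.5,32.5) (2.5,32) (1,16)
edge 0: (0.5,10.5)→(2,3)  cross = 0.5·3 − 2·10.5 = -19.5000; (r_i+r_j)·cross = 2.5·-19.5000 = -48.7500
edge 1: (2,3)→(14.5,9.5)  cross = 2·9.5 − 14.5·3 = -24.5000; (r_i+r_j)·cross = 16.5·-24.5000 = -404.2500
edge 2: (14.5,9.5)→(19,32.5)  cross = 14.5·32.5 − 19·9.5 = 290.7500; (r_i+r_j)·cross = 33.5·290.7500 = 9740.1250
edge 3: (19,32.5)→(11.5,32.5)  cross = 19·32.5 − 11.5·32.5 = 243.7500; (r_i+r_j)·cross = 30.5·243.7500 = 7434.3750
edge 4: (11.5,32.5)→(2.5,32)  cross = 11.5·32 − 2.5·32.5 = 286.7500; (r_i+r_j)·cross = 14·286.7500 = 4014.5000
edge 5: (2.5,32)→(1,16)  cross = 2.5·16 − 1·32 = 8.0000; (r_i+r_j)·cross = 3.5·8.0000 = 28.0000
edge 6: (1,16)→(0.5,10.5)  cross = 1·10.5 − 0.5·16 = 2.5000; (r_i+r_j)·cross = 1.5·2.5000 = 3.7500
Σcross = 787.7500 → A = |Σcross|/2 = 393.8750 mm²
Σ(r_i+r_j)·cross = 20767.7500 → first moment M = |Σ|/6 = 3461.2917
R_c = M/A = 3461.2917/393.8750 = 8.7878 mm
θ = 348° = 6.073746 rad
V = θ·R_c·A = 6.073746·8.7878·393.8750 = 21023.006 mm³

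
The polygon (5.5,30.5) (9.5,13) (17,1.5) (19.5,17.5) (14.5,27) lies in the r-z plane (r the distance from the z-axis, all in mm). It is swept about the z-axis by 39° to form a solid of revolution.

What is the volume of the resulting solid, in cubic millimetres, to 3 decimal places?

Profile (r,z), 5 vertices: (5.5,30.5) (9.5,13) (17,1.5) (19.5,17.5) (14.5,27)
edge 0: (5.5,30.5)→(9.5,13)  cross = 5.5·13 − 9.5·30.5 = -218.2500; (r_i+r_j)·cross = 15·-218.2500 = -3273.7500
edge 1: (9.5,13)→(17,1.5)  cross = 9.5·1.5 − 17·13 = -206.7500; (r_i+r_j)·cross = 26.5·-206.7500 = -5478.8750
edge 2: (17,1.5)→(19.5,17.5)  cross = 17·17.5 − 19.5·1.5 = 268.2500; (r_i+r_j)·cross = 36.5·268.2500 = 9791.1250
edge 3: (19.5,17.5)→(14.5,27)  cross = 19.5·27 − 14.5·17.5 = 272.7500; (r_i+r_j)·cross = 34·272.7500 = 9273.5000
edge 4: (14.5,27)→(5.5,30.5)  cross = 14.5·30.5 − 5.5·27 = 293.7500; (r_i+r_j)·cross = 20·293.7500 = 5875.0000
Σcross = 409.7500 → A = |Σcross|/2 = 204.8750 mm²
Σ(r_i+r_j)·cross = 16187.0000 → first moment M = |Σ|/6 = 2697.8333
R_c = M/A = 2697.8333/204.8750 = 13.1682 mm
θ = 39° = 0.680678 rad
V = θ·R_c·A = 0.680678·13.1682·204.8750 = 1836.357 mm³

Volume = 1836.357 mm³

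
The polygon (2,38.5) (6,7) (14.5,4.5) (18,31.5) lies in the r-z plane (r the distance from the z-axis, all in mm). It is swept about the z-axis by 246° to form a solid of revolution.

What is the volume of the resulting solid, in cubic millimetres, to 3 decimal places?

Volume = 15419.873 mm³

Profile (r,z), 4 vertices: (2,38.5) (6,7) (14.5,4.5) (18,31.5)
edge 0: (2,38.5)→(6,7)  cross = 2·7 − 6·38.5 = -217.0000; (r_i+r_j)·cross = 8·-217.0000 = -1736.0000
edge 1: (6,7)→(14.5,4.5)  cross = 6·4.5 − 14.5·7 = -74.5000; (r_i+r_j)·cross = 20.5·-74.5000 = -1527.2500
edge 2: (14.5,4.5)→(18,31.5)  cross = 14.5·31.5 − 18·4.5 = 375.7500; (r_i+r_j)·cross = 32.5·375.7500 = 12211.8750
edge 3: (18,31.5)→(2,38.5)  cross = 18·38.5 − 2·31.5 = 630.0000; (r_i+r_j)·cross = 20·630.0000 = 12600.0000
Σcross = 714.2500 → A = |Σcross|/2 = 357.1250 mm²
Σ(r_i+r_j)·cross = 21548.6250 → first moment M = |Σ|/6 = 3591.4375
R_c = M/A = 3591.4375/357.1250 = 10.0565 mm
θ = 246° = 4.293510 rad
V = θ·R_c·A = 4.293510·10.0565·357.1250 = 15419.873 mm³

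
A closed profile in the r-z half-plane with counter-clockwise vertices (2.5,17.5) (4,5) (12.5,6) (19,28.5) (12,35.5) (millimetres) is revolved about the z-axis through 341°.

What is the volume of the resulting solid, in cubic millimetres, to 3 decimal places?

Volume = 18536.669 mm³

Profile (r,z), 5 vertices: (2.5,17.5) (4,5) (12.5,6) (19,28.5) (12,35.5)
edge 0: (2.5,17.5)→(4,5)  cross = 2.5·5 − 4·17.5 = -57.5000; (r_i+r_j)·cross = 6.5·-57.5000 = -373.7500
edge 1: (4,5)→(12.5,6)  cross = 4·6 − 12.5·5 = -38.5000; (r_i+r_j)·cross = 16.5·-38.5000 = -635.2500
edge 2: (12.5,6)→(19,28.5)  cross = 12.5·28.5 − 19·6 = 242.2500; (r_i+r_j)·cross = 31.5·242.2500 = 7630.8750
edge 3: (19,28.5)→(12,35.5)  cross = 19·35.5 − 12·28.5 = 332.5000; (r_i+r_j)·cross = 31·332.5000 = 10307.5000
edge 4: (12,35.5)→(2.5,17.5)  cross = 12·17.5 − 2.5·35.5 = 121.2500; (r_i+r_j)·cross = 14.5·121.2500 = 1758.1250
Σcross = 600.0000 → A = |Σcross|/2 = 300.0000 mm²
Σ(r_i+r_j)·cross = 18687.5000 → first moment M = |Σ|/6 = 3114.5833
R_c = M/A = 3114.5833/300.0000 = 10.3819 mm
θ = 341° = 5.951573 rad
V = θ·R_c·A = 5.951573·10.3819·300.0000 = 18536.669 mm³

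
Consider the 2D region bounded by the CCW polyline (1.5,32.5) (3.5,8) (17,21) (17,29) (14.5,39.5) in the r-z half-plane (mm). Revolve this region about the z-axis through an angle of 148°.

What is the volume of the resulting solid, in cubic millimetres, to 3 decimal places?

Volume = 7461.893 mm³

Profile (r,z), 5 vertices: (1.5,32.5) (3.5,8) (17,21) (17,29) (14.5,39.5)
edge 0: (1.5,32.5)→(3.5,8)  cross = 1.5·8 − 3.5·32.5 = -101.7500; (r_i+r_j)·cross = 5·-101.7500 = -508.7500
edge 1: (3.5,8)→(17,21)  cross = 3.5·21 − 17·8 = -62.5000; (r_i+r_j)·cross = 20.5·-62.5000 = -1281.2500
edge 2: (17,21)→(17,29)  cross = 17·29 − 17·21 = 136.0000; (r_i+r_j)·cross = 34·136.0000 = 4624.0000
edge 3: (17,29)→(14.5,39.5)  cross = 17·39.5 − 14.5·29 = 251.0000; (r_i+r_j)·cross = 31.5·251.0000 = 7906.5000
edge 4: (14.5,39.5)→(1.5,32.5)  cross = 14.5·32.5 − 1.5·39.5 = 412.0000; (r_i+r_j)·cross = 16·412.0000 = 6592.0000
Σcross = 634.7500 → A = |Σcross|/2 = 317.3750 mm²
Σ(r_i+r_j)·cross = 17332.5000 → first moment M = |Σ|/6 = 2888.7500
R_c = M/A = 2888.7500/317.3750 = 9.1020 mm
θ = 148° = 2.583087 rad
V = θ·R_c·A = 2.583087·9.1020·317.3750 = 7461.893 mm³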